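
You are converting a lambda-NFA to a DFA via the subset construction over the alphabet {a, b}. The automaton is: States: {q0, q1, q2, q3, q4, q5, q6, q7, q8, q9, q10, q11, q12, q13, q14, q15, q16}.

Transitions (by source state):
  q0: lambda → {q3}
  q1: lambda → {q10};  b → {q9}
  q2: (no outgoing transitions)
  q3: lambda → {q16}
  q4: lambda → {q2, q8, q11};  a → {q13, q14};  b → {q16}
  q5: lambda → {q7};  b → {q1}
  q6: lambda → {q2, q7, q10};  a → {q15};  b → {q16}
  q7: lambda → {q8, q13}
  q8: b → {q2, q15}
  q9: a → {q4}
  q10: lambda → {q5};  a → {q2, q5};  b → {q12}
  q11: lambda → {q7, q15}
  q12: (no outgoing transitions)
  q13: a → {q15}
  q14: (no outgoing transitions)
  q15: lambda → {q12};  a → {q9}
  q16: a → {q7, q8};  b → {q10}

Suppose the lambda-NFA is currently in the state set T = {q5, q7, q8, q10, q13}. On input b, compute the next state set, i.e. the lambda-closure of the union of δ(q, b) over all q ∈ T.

q5 on b → {q1}.
q8 on b → {q2, q15}.
q10 on b → {q12}.
No b-transition from q7, q13.
Union after reading b: {q1, q2, q12, q15}.
Now take the lambda-closure:
From q1 via lambda: add q10.
From q10 via lambda: add q5.
From q5 via lambda: add q7.
From q7 via lambda: add q8, q13.
No new states can be added; the closed set is {q1, q2, q5, q7, q8, q10, q12, q13, q15}.

{q1, q2, q5, q7, q8, q10, q12, q13, q15}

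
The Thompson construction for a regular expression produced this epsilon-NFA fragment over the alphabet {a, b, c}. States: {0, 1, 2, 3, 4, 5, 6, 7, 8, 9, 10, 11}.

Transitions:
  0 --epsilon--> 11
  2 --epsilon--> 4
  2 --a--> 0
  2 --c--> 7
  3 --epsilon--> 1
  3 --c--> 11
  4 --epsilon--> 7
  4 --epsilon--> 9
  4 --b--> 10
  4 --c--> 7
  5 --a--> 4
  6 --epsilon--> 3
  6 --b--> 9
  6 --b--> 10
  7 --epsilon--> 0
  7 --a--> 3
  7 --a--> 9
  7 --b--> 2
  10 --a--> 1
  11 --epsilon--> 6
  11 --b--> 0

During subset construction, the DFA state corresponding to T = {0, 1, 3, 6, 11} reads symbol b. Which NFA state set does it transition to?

{0, 1, 3, 6, 9, 10, 11}

6 on b → {9, 10}.
11 on b → {0}.
No b-transition from 0, 1, 3.
Union after reading b: {0, 9, 10}.
Now take the epsilon-closure:
From 0 via epsilon: add 11.
From 11 via epsilon: add 6.
From 6 via epsilon: add 3.
From 3 via epsilon: add 1.
No new states can be added; the closed set is {0, 1, 3, 6, 9, 10, 11}.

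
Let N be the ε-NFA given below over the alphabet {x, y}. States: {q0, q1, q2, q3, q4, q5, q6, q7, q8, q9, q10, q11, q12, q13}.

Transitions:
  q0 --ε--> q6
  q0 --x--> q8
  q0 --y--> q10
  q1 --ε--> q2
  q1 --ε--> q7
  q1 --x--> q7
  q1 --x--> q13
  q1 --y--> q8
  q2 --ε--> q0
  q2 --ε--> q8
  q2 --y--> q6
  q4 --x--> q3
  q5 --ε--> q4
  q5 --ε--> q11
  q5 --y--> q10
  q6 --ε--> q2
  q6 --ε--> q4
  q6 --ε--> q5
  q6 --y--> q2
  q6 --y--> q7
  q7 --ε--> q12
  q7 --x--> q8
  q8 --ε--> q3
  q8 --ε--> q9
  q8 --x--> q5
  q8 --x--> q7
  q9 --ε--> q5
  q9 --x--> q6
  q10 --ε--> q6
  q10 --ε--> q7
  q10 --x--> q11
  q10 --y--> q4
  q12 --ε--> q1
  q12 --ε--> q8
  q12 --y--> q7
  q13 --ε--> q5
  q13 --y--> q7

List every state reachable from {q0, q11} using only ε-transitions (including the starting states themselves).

Start with {q0, q11}.
From q0 via ε: add q6.
From q6 via ε: add q2, q4, q5.
From q2 via ε: add q8.
From q8 via ε: add q3, q9.
No new states can be added; the closed set is {q0, q2, q3, q4, q5, q6, q8, q9, q11}.

{q0, q2, q3, q4, q5, q6, q8, q9, q11}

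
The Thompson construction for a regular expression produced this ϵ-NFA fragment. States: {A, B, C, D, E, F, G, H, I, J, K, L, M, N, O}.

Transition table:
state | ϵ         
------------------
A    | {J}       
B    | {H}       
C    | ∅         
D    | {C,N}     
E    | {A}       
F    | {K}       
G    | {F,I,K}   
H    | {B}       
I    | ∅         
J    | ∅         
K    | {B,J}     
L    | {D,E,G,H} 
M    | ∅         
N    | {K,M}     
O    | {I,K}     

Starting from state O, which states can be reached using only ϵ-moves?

Start with {O}.
From O via ϵ: add I, K.
From K via ϵ: add B, J.
From B via ϵ: add H.
No new states can be added; the closed set is {B, H, I, J, K, O}.

{B, H, I, J, K, O}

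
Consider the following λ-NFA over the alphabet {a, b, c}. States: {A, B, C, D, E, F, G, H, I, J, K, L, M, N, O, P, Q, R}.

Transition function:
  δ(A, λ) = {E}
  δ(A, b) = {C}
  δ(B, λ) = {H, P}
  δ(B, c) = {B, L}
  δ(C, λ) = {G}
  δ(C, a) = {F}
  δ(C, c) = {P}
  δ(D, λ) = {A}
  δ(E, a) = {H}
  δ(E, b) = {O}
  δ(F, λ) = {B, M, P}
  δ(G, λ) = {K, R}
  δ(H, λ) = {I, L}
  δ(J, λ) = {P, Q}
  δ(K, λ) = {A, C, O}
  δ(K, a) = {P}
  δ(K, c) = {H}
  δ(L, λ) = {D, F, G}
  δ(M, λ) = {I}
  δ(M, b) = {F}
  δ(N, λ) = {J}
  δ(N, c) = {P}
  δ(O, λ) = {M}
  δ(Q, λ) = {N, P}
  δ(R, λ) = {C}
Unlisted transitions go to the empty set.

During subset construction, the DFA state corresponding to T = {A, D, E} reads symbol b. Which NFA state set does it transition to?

A on b → {C}.
E on b → {O}.
No b-transition from D.
Union after reading b: {C, O}.
Now take the λ-closure:
From C via λ: add G.
From O via λ: add M.
From G via λ: add K, R.
From M via λ: add I.
From K via λ: add A.
From A via λ: add E.
No new states can be added; the closed set is {A, C, E, G, I, K, M, O, R}.

{A, C, E, G, I, K, M, O, R}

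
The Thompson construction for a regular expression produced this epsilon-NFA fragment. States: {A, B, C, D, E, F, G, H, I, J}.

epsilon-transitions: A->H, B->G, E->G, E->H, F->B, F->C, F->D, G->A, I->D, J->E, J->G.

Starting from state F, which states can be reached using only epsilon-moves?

{A, B, C, D, F, G, H}

Start with {F}.
From F via epsilon: add B, C, D.
From B via epsilon: add G.
From G via epsilon: add A.
From A via epsilon: add H.
No new states can be added; the closed set is {A, B, C, D, F, G, H}.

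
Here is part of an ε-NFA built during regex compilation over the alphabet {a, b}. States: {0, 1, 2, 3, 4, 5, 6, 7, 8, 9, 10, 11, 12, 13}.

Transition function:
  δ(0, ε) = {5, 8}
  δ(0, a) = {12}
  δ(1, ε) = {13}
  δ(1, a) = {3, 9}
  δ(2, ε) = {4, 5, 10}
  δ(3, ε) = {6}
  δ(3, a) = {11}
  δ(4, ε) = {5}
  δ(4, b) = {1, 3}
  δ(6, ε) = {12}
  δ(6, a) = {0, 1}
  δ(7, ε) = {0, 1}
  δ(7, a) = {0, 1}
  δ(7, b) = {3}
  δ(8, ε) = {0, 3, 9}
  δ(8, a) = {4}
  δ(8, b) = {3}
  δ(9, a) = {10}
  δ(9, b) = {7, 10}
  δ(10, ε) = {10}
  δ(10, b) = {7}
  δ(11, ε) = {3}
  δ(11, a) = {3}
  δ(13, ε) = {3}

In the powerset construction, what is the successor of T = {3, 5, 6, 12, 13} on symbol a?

3 on a → {11}.
6 on a → {0, 1}.
No a-transition from 5, 12, 13.
Union after reading a: {0, 1, 11}.
Now take the ε-closure:
From 0 via ε: add 5, 8.
From 1 via ε: add 13.
From 11 via ε: add 3.
From 3 via ε: add 6.
From 8 via ε: add 9.
From 6 via ε: add 12.
No new states can be added; the closed set is {0, 1, 3, 5, 6, 8, 9, 11, 12, 13}.

{0, 1, 3, 5, 6, 8, 9, 11, 12, 13}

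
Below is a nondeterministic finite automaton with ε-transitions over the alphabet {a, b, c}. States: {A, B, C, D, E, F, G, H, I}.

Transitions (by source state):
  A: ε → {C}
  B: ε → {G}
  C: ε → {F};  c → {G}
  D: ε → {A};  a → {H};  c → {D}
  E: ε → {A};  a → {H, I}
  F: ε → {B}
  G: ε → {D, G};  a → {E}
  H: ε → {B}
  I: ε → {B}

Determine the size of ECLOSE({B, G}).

Start with {B, G}.
From G via ε: add D.
From D via ε: add A.
From A via ε: add C.
From C via ε: add F.
ε-closure = {A, B, C, D, F, G}, which has 6 states.

6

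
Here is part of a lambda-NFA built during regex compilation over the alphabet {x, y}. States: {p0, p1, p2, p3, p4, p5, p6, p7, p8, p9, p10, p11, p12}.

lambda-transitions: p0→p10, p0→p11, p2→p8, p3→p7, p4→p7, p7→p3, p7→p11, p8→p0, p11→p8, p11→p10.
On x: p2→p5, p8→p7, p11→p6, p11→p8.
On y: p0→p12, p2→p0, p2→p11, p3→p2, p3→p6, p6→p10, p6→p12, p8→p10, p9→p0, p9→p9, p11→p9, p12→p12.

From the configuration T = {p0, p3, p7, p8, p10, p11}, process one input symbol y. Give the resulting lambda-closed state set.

{p0, p2, p6, p8, p9, p10, p11, p12}

p0 on y → {p12}.
p3 on y → {p2, p6}.
p8 on y → {p10}.
p11 on y → {p9}.
No y-transition from p7, p10.
Union after reading y: {p2, p6, p9, p10, p12}.
Now take the lambda-closure:
From p2 via lambda: add p8.
From p8 via lambda: add p0.
From p0 via lambda: add p11.
No new states can be added; the closed set is {p0, p2, p6, p8, p9, p10, p11, p12}.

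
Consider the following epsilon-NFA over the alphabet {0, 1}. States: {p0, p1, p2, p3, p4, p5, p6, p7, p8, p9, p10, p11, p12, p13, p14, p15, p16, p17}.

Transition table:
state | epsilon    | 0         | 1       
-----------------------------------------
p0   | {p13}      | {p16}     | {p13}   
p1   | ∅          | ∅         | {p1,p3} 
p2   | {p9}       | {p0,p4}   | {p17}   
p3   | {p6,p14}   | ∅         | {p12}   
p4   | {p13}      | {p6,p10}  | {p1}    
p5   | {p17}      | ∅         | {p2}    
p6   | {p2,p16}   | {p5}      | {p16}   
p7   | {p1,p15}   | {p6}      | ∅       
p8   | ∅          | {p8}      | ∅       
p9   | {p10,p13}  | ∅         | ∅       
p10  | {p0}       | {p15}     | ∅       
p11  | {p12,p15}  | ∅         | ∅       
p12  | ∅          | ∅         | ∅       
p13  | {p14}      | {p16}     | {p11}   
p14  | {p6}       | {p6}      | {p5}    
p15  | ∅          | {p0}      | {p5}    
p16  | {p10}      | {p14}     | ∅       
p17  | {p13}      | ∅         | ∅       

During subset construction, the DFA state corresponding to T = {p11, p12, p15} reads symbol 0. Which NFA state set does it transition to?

p15 on 0 → {p0}.
No 0-transition from p11, p12.
Union after reading 0: {p0}.
Now take the epsilon-closure:
From p0 via epsilon: add p13.
From p13 via epsilon: add p14.
From p14 via epsilon: add p6.
From p6 via epsilon: add p2, p16.
From p2 via epsilon: add p9.
From p16 via epsilon: add p10.
No new states can be added; the closed set is {p0, p2, p6, p9, p10, p13, p14, p16}.

{p0, p2, p6, p9, p10, p13, p14, p16}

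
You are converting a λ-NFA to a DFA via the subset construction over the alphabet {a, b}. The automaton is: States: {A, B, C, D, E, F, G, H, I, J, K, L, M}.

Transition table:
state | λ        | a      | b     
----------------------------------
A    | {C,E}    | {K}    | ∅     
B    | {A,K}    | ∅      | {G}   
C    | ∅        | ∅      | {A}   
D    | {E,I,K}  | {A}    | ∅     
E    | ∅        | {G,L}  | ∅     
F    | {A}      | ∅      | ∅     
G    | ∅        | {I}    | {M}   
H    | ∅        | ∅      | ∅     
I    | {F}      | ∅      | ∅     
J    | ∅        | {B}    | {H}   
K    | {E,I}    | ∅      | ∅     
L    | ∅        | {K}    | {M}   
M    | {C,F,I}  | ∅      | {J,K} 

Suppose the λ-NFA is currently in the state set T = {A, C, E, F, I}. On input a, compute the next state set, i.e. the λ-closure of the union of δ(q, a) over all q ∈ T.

{A, C, E, F, G, I, K, L}

A on a → {K}.
E on a → {G, L}.
No a-transition from C, F, I.
Union after reading a: {G, K, L}.
Now take the λ-closure:
From K via λ: add E, I.
From I via λ: add F.
From F via λ: add A.
From A via λ: add C.
No new states can be added; the closed set is {A, C, E, F, G, I, K, L}.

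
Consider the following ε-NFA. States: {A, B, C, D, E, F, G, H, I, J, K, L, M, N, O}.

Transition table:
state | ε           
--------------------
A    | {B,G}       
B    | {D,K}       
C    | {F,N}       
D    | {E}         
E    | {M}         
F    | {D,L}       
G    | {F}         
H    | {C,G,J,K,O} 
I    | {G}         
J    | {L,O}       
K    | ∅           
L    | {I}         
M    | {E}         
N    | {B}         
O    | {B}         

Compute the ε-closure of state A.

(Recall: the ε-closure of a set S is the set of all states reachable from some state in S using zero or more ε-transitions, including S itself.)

{A, B, D, E, F, G, I, K, L, M}

Start with {A}.
From A via ε: add B, G.
From B via ε: add D, K.
From G via ε: add F.
From D via ε: add E.
From F via ε: add L.
From E via ε: add M.
From L via ε: add I.
No new states can be added; the closed set is {A, B, D, E, F, G, I, K, L, M}.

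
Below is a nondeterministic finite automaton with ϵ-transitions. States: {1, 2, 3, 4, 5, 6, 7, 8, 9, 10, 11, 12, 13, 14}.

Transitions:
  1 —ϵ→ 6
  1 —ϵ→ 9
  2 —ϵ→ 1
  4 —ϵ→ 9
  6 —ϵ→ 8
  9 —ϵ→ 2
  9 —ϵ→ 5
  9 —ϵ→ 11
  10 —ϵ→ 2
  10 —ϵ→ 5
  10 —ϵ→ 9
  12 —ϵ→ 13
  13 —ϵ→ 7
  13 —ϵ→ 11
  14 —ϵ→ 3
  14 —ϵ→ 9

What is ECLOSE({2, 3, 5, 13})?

Start with {2, 3, 5, 13}.
From 2 via ϵ: add 1.
From 13 via ϵ: add 7, 11.
From 1 via ϵ: add 6, 9.
From 6 via ϵ: add 8.
No new states can be added; the closed set is {1, 2, 3, 5, 6, 7, 8, 9, 11, 13}.

{1, 2, 3, 5, 6, 7, 8, 9, 11, 13}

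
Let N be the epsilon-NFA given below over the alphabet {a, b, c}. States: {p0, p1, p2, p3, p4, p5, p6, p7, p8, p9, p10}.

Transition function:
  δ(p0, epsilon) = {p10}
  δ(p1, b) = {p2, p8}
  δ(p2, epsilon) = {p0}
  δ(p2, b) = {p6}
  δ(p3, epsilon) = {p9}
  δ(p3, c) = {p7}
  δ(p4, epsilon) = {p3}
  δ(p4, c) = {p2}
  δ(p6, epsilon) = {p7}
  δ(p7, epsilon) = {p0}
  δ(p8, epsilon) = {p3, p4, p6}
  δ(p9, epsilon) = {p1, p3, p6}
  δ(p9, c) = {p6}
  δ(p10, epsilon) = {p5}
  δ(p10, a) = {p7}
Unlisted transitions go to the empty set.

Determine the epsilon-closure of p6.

Start with {p6}.
From p6 via epsilon: add p7.
From p7 via epsilon: add p0.
From p0 via epsilon: add p10.
From p10 via epsilon: add p5.
No new states can be added; the closed set is {p0, p5, p6, p7, p10}.

{p0, p5, p6, p7, p10}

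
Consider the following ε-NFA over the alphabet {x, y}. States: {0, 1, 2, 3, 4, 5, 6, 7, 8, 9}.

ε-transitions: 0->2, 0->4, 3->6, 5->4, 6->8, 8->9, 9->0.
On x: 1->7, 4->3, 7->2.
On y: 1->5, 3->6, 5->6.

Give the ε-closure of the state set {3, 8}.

{0, 2, 3, 4, 6, 8, 9}

Start with {3, 8}.
From 3 via ε: add 6.
From 8 via ε: add 9.
From 9 via ε: add 0.
From 0 via ε: add 2, 4.
No new states can be added; the closed set is {0, 2, 3, 4, 6, 8, 9}.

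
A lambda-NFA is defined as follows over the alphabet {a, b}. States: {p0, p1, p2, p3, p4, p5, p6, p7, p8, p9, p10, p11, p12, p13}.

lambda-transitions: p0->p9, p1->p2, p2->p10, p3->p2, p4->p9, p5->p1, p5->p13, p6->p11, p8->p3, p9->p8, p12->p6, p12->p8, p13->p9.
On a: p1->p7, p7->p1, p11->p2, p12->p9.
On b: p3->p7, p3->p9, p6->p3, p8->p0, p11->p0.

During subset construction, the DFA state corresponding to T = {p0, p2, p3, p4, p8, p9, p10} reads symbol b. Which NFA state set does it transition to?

p3 on b → {p7, p9}.
p8 on b → {p0}.
No b-transition from p0, p2, p4, p9, p10.
Union after reading b: {p0, p7, p9}.
Now take the lambda-closure:
From p9 via lambda: add p8.
From p8 via lambda: add p3.
From p3 via lambda: add p2.
From p2 via lambda: add p10.
No new states can be added; the closed set is {p0, p2, p3, p7, p8, p9, p10}.

{p0, p2, p3, p7, p8, p9, p10}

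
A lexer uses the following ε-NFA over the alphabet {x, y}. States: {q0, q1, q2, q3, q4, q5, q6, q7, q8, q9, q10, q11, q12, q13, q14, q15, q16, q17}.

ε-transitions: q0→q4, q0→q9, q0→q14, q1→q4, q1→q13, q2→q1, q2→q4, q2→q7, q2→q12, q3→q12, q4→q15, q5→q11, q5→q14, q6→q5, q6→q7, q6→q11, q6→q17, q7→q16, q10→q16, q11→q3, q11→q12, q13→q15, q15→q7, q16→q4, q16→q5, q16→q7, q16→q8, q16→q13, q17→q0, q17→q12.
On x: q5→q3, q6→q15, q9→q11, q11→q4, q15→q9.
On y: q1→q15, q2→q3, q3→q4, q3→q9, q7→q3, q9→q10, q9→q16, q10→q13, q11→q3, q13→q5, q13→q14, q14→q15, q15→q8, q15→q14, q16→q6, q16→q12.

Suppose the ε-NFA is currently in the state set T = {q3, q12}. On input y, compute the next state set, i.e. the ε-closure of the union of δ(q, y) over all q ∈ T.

q3 on y → {q4, q9}.
No y-transition from q12.
Union after reading y: {q4, q9}.
Now take the ε-closure:
From q4 via ε: add q15.
From q15 via ε: add q7.
From q7 via ε: add q16.
From q16 via ε: add q5, q8, q13.
From q5 via ε: add q11, q14.
From q11 via ε: add q3, q12.
No new states can be added; the closed set is {q3, q4, q5, q7, q8, q9, q11, q12, q13, q14, q15, q16}.

{q3, q4, q5, q7, q8, q9, q11, q12, q13, q14, q15, q16}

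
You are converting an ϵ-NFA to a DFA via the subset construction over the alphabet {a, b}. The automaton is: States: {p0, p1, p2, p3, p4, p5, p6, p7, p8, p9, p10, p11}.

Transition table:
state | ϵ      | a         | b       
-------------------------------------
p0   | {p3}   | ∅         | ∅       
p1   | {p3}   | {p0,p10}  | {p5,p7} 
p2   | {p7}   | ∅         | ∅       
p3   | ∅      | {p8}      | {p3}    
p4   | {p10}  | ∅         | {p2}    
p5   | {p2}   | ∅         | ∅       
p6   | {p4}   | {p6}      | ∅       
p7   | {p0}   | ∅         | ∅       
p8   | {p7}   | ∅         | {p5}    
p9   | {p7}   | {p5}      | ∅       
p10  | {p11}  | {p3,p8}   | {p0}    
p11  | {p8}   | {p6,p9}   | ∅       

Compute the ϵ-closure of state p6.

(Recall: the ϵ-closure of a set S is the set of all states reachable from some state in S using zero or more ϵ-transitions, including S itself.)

Start with {p6}.
From p6 via ϵ: add p4.
From p4 via ϵ: add p10.
From p10 via ϵ: add p11.
From p11 via ϵ: add p8.
From p8 via ϵ: add p7.
From p7 via ϵ: add p0.
From p0 via ϵ: add p3.
No new states can be added; the closed set is {p0, p3, p4, p6, p7, p8, p10, p11}.

{p0, p3, p4, p6, p7, p8, p10, p11}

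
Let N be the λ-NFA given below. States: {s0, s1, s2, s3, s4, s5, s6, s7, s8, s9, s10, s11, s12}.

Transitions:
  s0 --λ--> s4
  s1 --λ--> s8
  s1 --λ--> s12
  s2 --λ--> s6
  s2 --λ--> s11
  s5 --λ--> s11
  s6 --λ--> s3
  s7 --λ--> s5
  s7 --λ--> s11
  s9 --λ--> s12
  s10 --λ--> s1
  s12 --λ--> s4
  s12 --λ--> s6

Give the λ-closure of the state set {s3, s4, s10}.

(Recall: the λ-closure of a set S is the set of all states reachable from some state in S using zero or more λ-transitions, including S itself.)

Start with {s3, s4, s10}.
From s10 via λ: add s1.
From s1 via λ: add s8, s12.
From s12 via λ: add s6.
No new states can be added; the closed set is {s1, s3, s4, s6, s8, s10, s12}.

{s1, s3, s4, s6, s8, s10, s12}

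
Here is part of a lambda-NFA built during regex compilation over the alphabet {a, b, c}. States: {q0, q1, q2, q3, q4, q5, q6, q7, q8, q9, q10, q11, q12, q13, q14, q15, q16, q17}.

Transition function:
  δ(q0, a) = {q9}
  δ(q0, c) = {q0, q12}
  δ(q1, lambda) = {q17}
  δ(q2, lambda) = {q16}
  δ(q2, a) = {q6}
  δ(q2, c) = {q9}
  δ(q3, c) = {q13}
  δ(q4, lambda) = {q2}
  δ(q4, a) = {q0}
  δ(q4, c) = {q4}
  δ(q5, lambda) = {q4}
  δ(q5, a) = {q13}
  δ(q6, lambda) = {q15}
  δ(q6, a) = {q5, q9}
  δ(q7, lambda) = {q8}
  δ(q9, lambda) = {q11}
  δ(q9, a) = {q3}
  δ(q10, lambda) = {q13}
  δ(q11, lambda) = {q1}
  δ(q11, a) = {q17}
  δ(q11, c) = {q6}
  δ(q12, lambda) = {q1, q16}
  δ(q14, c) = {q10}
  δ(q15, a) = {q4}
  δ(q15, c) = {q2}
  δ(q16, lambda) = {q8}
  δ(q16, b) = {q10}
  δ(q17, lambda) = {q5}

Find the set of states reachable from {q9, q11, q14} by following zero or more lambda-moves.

{q1, q2, q4, q5, q8, q9, q11, q14, q16, q17}

Start with {q9, q11, q14}.
From q11 via lambda: add q1.
From q1 via lambda: add q17.
From q17 via lambda: add q5.
From q5 via lambda: add q4.
From q4 via lambda: add q2.
From q2 via lambda: add q16.
From q16 via lambda: add q8.
No new states can be added; the closed set is {q1, q2, q4, q5, q8, q9, q11, q14, q16, q17}.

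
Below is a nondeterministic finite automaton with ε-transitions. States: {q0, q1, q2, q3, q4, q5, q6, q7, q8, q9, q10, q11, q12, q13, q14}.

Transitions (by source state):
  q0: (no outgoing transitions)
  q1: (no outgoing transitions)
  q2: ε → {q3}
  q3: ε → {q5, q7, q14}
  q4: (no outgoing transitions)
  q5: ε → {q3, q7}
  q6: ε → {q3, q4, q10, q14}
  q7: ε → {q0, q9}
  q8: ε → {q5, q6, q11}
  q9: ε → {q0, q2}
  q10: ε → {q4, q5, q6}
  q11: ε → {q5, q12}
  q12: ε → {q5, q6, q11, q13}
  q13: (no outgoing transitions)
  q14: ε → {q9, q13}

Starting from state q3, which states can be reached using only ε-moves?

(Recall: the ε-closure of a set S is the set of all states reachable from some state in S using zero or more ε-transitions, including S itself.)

{q0, q2, q3, q5, q7, q9, q13, q14}

Start with {q3}.
From q3 via ε: add q5, q7, q14.
From q7 via ε: add q0, q9.
From q14 via ε: add q13.
From q9 via ε: add q2.
No new states can be added; the closed set is {q0, q2, q3, q5, q7, q9, q13, q14}.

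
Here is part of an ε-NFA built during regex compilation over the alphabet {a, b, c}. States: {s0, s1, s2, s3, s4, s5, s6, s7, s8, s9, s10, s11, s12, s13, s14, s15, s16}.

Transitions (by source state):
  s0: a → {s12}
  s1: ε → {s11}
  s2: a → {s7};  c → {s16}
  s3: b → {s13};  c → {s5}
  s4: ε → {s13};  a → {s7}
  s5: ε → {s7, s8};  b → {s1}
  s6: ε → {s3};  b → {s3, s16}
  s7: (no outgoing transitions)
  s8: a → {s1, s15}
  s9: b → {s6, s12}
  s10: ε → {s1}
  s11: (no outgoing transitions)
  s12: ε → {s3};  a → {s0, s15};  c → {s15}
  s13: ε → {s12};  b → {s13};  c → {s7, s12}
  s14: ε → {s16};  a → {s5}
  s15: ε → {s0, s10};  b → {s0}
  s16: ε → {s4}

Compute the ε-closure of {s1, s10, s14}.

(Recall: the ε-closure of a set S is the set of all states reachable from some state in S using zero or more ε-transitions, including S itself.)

{s1, s3, s4, s10, s11, s12, s13, s14, s16}

Start with {s1, s10, s14}.
From s1 via ε: add s11.
From s14 via ε: add s16.
From s16 via ε: add s4.
From s4 via ε: add s13.
From s13 via ε: add s12.
From s12 via ε: add s3.
No new states can be added; the closed set is {s1, s3, s4, s10, s11, s12, s13, s14, s16}.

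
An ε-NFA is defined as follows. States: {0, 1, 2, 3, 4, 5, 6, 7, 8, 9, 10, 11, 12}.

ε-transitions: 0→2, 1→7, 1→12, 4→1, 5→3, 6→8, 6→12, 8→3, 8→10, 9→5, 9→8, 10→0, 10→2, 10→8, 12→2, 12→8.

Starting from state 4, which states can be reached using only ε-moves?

Start with {4}.
From 4 via ε: add 1.
From 1 via ε: add 7, 12.
From 12 via ε: add 2, 8.
From 8 via ε: add 3, 10.
From 10 via ε: add 0.
No new states can be added; the closed set is {0, 1, 2, 3, 4, 7, 8, 10, 12}.

{0, 1, 2, 3, 4, 7, 8, 10, 12}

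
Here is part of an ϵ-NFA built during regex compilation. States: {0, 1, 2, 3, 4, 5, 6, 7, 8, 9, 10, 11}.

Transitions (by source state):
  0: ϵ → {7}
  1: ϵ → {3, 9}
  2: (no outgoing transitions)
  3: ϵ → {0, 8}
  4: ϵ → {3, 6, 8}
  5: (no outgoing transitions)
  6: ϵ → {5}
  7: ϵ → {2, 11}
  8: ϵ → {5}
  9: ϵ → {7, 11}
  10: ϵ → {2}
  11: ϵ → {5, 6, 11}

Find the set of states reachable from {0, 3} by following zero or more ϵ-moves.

Start with {0, 3}.
From 0 via ϵ: add 7.
From 3 via ϵ: add 8.
From 7 via ϵ: add 2, 11.
From 8 via ϵ: add 5.
From 11 via ϵ: add 6.
No new states can be added; the closed set is {0, 2, 3, 5, 6, 7, 8, 11}.

{0, 2, 3, 5, 6, 7, 8, 11}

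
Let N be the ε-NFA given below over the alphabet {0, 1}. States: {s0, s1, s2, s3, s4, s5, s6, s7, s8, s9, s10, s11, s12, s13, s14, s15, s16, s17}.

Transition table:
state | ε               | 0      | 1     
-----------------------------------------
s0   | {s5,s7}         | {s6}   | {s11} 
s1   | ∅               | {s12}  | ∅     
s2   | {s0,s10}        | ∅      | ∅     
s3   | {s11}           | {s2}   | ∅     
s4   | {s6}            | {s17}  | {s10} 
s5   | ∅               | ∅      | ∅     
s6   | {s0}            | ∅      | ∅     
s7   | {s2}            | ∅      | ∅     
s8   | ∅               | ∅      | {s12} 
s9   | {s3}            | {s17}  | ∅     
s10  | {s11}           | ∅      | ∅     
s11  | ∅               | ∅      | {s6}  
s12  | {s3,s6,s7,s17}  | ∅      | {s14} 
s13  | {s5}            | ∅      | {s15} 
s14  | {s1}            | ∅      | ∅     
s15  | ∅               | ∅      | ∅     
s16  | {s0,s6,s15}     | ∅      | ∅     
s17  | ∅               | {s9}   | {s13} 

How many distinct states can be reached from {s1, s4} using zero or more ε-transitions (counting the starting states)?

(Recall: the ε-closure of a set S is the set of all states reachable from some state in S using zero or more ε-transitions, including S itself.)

9

Start with {s1, s4}.
From s4 via ε: add s6.
From s6 via ε: add s0.
From s0 via ε: add s5, s7.
From s7 via ε: add s2.
From s2 via ε: add s10.
From s10 via ε: add s11.
ε-closure = {s0, s1, s2, s4, s5, s6, s7, s10, s11}, which has 9 states.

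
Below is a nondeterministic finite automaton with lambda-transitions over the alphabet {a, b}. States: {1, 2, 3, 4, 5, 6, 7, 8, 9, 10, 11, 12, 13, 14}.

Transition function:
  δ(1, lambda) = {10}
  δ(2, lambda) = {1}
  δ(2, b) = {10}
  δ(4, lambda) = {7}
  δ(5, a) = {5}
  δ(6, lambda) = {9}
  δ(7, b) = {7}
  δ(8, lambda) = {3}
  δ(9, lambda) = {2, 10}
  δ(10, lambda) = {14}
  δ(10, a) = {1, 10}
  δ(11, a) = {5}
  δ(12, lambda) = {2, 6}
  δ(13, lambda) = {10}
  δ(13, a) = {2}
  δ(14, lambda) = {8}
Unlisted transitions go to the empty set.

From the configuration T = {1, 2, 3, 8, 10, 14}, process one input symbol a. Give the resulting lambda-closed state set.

{1, 3, 8, 10, 14}

10 on a → {1, 10}.
No a-transition from 1, 2, 3, 8, 14.
Union after reading a: {1, 10}.
Now take the lambda-closure:
From 10 via lambda: add 14.
From 14 via lambda: add 8.
From 8 via lambda: add 3.
No new states can be added; the closed set is {1, 3, 8, 10, 14}.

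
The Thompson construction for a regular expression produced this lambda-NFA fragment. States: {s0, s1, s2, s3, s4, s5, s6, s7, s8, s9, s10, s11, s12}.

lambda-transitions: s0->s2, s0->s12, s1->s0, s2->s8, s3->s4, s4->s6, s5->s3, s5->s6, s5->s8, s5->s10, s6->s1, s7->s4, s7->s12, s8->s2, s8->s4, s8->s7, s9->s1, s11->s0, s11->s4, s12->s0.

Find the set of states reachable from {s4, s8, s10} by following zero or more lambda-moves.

Start with {s4, s8, s10}.
From s4 via lambda: add s6.
From s8 via lambda: add s2, s7.
From s6 via lambda: add s1.
From s7 via lambda: add s12.
From s1 via lambda: add s0.
No new states can be added; the closed set is {s0, s1, s2, s4, s6, s7, s8, s10, s12}.

{s0, s1, s2, s4, s6, s7, s8, s10, s12}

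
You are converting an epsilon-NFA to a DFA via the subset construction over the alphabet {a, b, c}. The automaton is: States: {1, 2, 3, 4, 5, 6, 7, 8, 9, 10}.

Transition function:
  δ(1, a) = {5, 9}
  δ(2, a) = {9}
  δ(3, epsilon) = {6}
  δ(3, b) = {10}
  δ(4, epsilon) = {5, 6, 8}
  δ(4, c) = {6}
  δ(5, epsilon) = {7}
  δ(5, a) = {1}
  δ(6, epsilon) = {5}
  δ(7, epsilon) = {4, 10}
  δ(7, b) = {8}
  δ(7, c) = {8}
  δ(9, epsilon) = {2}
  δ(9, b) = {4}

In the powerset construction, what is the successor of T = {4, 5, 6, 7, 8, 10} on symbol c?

{4, 5, 6, 7, 8, 10}

4 on c → {6}.
7 on c → {8}.
No c-transition from 5, 6, 8, 10.
Union after reading c: {6, 8}.
Now take the epsilon-closure:
From 6 via epsilon: add 5.
From 5 via epsilon: add 7.
From 7 via epsilon: add 4, 10.
No new states can be added; the closed set is {4, 5, 6, 7, 8, 10}.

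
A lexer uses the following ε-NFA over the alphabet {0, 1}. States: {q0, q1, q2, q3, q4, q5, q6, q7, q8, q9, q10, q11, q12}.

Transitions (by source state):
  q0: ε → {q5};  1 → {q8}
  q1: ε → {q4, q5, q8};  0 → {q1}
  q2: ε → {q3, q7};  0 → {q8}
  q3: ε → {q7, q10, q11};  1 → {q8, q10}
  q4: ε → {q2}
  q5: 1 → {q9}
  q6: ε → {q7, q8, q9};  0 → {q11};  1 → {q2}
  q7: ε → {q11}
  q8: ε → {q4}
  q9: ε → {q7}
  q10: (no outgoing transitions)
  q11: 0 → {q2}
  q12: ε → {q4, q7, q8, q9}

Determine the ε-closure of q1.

Start with {q1}.
From q1 via ε: add q4, q5, q8.
From q4 via ε: add q2.
From q2 via ε: add q3, q7.
From q3 via ε: add q10, q11.
No new states can be added; the closed set is {q1, q2, q3, q4, q5, q7, q8, q10, q11}.

{q1, q2, q3, q4, q5, q7, q8, q10, q11}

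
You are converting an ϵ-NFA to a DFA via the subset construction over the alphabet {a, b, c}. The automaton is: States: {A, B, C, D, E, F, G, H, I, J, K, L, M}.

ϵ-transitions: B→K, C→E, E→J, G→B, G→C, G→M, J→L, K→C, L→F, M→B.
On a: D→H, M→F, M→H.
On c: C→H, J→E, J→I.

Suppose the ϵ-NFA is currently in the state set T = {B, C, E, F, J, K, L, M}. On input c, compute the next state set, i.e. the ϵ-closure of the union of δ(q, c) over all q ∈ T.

{E, F, H, I, J, L}

C on c → {H}.
J on c → {E, I}.
No c-transition from B, E, F, K, L, M.
Union after reading c: {E, H, I}.
Now take the ϵ-closure:
From E via ϵ: add J.
From J via ϵ: add L.
From L via ϵ: add F.
No new states can be added; the closed set is {E, F, H, I, J, L}.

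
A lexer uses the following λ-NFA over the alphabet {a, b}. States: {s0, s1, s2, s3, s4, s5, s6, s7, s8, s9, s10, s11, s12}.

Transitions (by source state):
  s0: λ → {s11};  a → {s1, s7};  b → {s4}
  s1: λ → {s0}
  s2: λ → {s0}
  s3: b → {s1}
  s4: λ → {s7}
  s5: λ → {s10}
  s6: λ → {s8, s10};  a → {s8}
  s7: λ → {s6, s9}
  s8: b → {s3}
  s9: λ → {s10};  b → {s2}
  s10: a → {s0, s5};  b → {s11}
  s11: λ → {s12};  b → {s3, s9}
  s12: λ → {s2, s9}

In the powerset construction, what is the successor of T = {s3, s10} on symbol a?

s10 on a → {s0, s5}.
No a-transition from s3.
Union after reading a: {s0, s5}.
Now take the λ-closure:
From s0 via λ: add s11.
From s5 via λ: add s10.
From s11 via λ: add s12.
From s12 via λ: add s2, s9.
No new states can be added; the closed set is {s0, s2, s5, s9, s10, s11, s12}.

{s0, s2, s5, s9, s10, s11, s12}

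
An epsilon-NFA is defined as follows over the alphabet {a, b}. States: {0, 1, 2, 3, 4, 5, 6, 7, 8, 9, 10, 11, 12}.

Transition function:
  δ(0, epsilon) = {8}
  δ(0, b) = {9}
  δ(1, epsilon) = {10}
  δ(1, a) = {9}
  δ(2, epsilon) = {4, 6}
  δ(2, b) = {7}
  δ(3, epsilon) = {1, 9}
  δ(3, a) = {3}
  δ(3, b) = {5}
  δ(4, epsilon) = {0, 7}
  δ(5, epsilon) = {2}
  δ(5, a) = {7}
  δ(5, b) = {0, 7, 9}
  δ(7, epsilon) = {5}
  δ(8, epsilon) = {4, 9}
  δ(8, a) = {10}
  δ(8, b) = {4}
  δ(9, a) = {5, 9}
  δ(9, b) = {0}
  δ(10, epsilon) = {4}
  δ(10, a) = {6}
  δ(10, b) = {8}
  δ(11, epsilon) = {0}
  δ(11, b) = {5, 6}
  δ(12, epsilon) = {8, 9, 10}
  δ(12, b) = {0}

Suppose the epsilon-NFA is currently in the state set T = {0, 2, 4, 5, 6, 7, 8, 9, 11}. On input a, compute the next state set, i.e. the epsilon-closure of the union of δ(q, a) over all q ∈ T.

{0, 2, 4, 5, 6, 7, 8, 9, 10}

5 on a → {7}.
8 on a → {10}.
9 on a → {5, 9}.
No a-transition from 0, 2, 4, 6, 7, 11.
Union after reading a: {5, 7, 9, 10}.
Now take the epsilon-closure:
From 5 via epsilon: add 2.
From 10 via epsilon: add 4.
From 2 via epsilon: add 6.
From 4 via epsilon: add 0.
From 0 via epsilon: add 8.
No new states can be added; the closed set is {0, 2, 4, 5, 6, 7, 8, 9, 10}.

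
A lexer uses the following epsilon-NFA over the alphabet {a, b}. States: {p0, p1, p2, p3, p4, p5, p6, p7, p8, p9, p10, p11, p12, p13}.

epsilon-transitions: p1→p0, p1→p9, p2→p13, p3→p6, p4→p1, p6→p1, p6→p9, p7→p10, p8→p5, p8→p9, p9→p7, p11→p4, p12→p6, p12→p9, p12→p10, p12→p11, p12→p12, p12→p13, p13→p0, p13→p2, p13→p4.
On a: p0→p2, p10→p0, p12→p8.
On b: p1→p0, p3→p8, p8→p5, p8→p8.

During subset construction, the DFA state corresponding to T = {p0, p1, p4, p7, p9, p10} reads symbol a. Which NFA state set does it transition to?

p0 on a → {p2}.
p10 on a → {p0}.
No a-transition from p1, p4, p7, p9.
Union after reading a: {p0, p2}.
Now take the epsilon-closure:
From p2 via epsilon: add p13.
From p13 via epsilon: add p4.
From p4 via epsilon: add p1.
From p1 via epsilon: add p9.
From p9 via epsilon: add p7.
From p7 via epsilon: add p10.
No new states can be added; the closed set is {p0, p1, p2, p4, p7, p9, p10, p13}.

{p0, p1, p2, p4, p7, p9, p10, p13}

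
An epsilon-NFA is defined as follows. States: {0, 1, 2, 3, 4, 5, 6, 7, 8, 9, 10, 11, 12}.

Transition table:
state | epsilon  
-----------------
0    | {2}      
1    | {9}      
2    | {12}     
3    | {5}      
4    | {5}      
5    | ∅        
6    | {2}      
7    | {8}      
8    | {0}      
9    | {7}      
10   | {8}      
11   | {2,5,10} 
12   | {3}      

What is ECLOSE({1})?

Start with {1}.
From 1 via epsilon: add 9.
From 9 via epsilon: add 7.
From 7 via epsilon: add 8.
From 8 via epsilon: add 0.
From 0 via epsilon: add 2.
From 2 via epsilon: add 12.
From 12 via epsilon: add 3.
From 3 via epsilon: add 5.
No new states can be added; the closed set is {0, 1, 2, 3, 5, 7, 8, 9, 12}.

{0, 1, 2, 3, 5, 7, 8, 9, 12}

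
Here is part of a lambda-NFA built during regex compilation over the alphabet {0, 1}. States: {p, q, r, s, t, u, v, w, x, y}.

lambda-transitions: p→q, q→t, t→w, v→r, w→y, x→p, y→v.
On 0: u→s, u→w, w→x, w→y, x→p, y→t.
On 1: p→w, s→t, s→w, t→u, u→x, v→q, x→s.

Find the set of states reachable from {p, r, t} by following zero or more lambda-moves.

{p, q, r, t, v, w, y}

Start with {p, r, t}.
From p via lambda: add q.
From t via lambda: add w.
From w via lambda: add y.
From y via lambda: add v.
No new states can be added; the closed set is {p, q, r, t, v, w, y}.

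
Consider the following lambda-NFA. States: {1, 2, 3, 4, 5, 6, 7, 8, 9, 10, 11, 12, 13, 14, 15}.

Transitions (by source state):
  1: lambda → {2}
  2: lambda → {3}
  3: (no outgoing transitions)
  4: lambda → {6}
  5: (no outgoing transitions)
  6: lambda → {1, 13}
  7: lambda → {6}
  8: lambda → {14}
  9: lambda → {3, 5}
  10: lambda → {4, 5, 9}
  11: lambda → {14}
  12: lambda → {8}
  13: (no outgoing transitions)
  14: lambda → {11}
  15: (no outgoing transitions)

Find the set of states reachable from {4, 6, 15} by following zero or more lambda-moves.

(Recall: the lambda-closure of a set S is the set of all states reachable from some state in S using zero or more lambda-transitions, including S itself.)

Start with {4, 6, 15}.
From 6 via lambda: add 1, 13.
From 1 via lambda: add 2.
From 2 via lambda: add 3.
No new states can be added; the closed set is {1, 2, 3, 4, 6, 13, 15}.

{1, 2, 3, 4, 6, 13, 15}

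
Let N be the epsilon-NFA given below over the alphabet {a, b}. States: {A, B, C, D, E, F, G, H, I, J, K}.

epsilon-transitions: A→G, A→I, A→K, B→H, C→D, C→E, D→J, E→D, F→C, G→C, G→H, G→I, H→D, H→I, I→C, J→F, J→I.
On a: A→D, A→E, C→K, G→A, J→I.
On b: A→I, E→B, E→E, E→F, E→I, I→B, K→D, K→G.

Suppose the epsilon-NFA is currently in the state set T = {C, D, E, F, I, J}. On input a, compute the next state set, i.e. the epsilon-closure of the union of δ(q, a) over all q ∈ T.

C on a → {K}.
J on a → {I}.
No a-transition from D, E, F, I.
Union after reading a: {I, K}.
Now take the epsilon-closure:
From I via epsilon: add C.
From C via epsilon: add D, E.
From D via epsilon: add J.
From J via epsilon: add F.
No new states can be added; the closed set is {C, D, E, F, I, J, K}.

{C, D, E, F, I, J, K}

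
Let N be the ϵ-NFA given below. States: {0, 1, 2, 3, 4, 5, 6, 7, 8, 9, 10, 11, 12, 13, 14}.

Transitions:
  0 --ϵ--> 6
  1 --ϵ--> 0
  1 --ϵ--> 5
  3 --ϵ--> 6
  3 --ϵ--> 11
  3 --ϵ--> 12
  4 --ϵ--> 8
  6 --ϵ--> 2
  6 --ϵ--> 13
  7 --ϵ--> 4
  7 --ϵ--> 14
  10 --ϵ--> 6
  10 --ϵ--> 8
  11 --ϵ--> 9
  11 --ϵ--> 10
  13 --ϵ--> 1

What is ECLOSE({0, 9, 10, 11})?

{0, 1, 2, 5, 6, 8, 9, 10, 11, 13}

Start with {0, 9, 10, 11}.
From 0 via ϵ: add 6.
From 10 via ϵ: add 8.
From 6 via ϵ: add 2, 13.
From 13 via ϵ: add 1.
From 1 via ϵ: add 5.
No new states can be added; the closed set is {0, 1, 2, 5, 6, 8, 9, 10, 11, 13}.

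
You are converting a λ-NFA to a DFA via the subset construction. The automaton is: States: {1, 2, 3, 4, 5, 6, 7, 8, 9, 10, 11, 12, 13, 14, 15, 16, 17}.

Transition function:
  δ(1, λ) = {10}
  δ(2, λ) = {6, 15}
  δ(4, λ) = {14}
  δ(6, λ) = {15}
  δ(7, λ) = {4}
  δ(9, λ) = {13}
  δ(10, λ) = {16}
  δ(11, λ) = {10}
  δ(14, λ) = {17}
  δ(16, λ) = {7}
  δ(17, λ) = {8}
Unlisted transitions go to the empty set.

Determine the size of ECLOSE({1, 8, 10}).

Start with {1, 8, 10}.
From 10 via λ: add 16.
From 16 via λ: add 7.
From 7 via λ: add 4.
From 4 via λ: add 14.
From 14 via λ: add 17.
λ-closure = {1, 4, 7, 8, 10, 14, 16, 17}, which has 8 states.

8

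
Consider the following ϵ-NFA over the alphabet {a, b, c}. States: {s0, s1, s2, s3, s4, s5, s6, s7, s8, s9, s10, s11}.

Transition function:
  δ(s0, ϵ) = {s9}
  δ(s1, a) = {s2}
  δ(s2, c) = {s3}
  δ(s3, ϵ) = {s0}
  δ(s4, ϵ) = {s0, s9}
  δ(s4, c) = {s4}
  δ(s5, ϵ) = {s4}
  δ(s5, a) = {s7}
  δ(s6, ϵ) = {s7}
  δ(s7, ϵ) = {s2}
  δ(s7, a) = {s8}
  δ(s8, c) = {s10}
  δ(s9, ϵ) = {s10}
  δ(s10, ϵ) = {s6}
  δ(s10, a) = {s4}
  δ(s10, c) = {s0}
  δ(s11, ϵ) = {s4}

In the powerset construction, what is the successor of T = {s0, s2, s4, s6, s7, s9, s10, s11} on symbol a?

{s0, s2, s4, s6, s7, s8, s9, s10}

s7 on a → {s8}.
s10 on a → {s4}.
No a-transition from s0, s2, s4, s6, s9, s11.
Union after reading a: {s4, s8}.
Now take the ϵ-closure:
From s4 via ϵ: add s0, s9.
From s9 via ϵ: add s10.
From s10 via ϵ: add s6.
From s6 via ϵ: add s7.
From s7 via ϵ: add s2.
No new states can be added; the closed set is {s0, s2, s4, s6, s7, s8, s9, s10}.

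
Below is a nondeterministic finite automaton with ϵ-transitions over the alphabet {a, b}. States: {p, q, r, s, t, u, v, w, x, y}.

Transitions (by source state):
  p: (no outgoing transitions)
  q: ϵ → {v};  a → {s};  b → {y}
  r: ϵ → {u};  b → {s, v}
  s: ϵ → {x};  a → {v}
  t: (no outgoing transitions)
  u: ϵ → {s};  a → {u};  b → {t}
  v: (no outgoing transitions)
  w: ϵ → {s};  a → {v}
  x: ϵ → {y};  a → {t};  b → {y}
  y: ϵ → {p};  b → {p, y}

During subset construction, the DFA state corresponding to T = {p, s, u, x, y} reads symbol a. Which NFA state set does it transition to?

s on a → {v}.
u on a → {u}.
x on a → {t}.
No a-transition from p, y.
Union after reading a: {t, u, v}.
Now take the ϵ-closure:
From u via ϵ: add s.
From s via ϵ: add x.
From x via ϵ: add y.
From y via ϵ: add p.
No new states can be added; the closed set is {p, s, t, u, v, x, y}.

{p, s, t, u, v, x, y}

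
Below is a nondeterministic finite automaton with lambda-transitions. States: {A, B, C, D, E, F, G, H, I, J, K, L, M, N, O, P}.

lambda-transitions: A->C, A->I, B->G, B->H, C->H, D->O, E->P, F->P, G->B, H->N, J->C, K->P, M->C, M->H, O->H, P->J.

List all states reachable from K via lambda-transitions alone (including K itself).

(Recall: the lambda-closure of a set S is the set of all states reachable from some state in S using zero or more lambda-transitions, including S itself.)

{C, H, J, K, N, P}

Start with {K}.
From K via lambda: add P.
From P via lambda: add J.
From J via lambda: add C.
From C via lambda: add H.
From H via lambda: add N.
No new states can be added; the closed set is {C, H, J, K, N, P}.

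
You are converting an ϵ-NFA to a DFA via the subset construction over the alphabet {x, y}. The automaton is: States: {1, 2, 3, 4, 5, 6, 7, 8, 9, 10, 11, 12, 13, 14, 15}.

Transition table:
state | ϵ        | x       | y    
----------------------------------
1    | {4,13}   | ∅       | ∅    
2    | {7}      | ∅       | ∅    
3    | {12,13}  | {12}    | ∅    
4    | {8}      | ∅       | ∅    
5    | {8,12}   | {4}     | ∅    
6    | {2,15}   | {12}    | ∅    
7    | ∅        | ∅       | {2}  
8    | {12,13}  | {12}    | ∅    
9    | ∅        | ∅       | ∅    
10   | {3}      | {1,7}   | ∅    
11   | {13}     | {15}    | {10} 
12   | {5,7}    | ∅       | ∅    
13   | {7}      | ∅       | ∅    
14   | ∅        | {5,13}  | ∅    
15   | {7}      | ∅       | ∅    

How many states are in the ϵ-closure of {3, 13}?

6

Start with {3, 13}.
From 3 via ϵ: add 12.
From 13 via ϵ: add 7.
From 12 via ϵ: add 5.
From 5 via ϵ: add 8.
ϵ-closure = {3, 5, 7, 8, 12, 13}, which has 6 states.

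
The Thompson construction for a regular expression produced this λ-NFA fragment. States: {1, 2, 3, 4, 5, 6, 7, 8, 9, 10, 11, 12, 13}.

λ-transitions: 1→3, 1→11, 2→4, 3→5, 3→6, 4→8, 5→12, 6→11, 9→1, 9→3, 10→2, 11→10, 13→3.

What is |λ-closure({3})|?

Start with {3}.
From 3 via λ: add 5, 6.
From 5 via λ: add 12.
From 6 via λ: add 11.
From 11 via λ: add 10.
From 10 via λ: add 2.
From 2 via λ: add 4.
From 4 via λ: add 8.
λ-closure = {2, 3, 4, 5, 6, 8, 10, 11, 12}, which has 9 states.

9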